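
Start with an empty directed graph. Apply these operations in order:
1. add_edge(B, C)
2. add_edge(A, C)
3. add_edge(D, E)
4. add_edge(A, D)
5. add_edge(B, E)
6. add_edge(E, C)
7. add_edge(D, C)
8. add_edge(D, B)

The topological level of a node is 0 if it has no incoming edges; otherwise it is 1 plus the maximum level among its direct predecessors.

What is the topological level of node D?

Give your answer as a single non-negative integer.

Answer: 1

Derivation:
Op 1: add_edge(B, C). Edges now: 1
Op 2: add_edge(A, C). Edges now: 2
Op 3: add_edge(D, E). Edges now: 3
Op 4: add_edge(A, D). Edges now: 4
Op 5: add_edge(B, E). Edges now: 5
Op 6: add_edge(E, C). Edges now: 6
Op 7: add_edge(D, C). Edges now: 7
Op 8: add_edge(D, B). Edges now: 8
Compute levels (Kahn BFS):
  sources (in-degree 0): A
  process A: level=0
    A->C: in-degree(C)=3, level(C)>=1
    A->D: in-degree(D)=0, level(D)=1, enqueue
  process D: level=1
    D->B: in-degree(B)=0, level(B)=2, enqueue
    D->C: in-degree(C)=2, level(C)>=2
    D->E: in-degree(E)=1, level(E)>=2
  process B: level=2
    B->C: in-degree(C)=1, level(C)>=3
    B->E: in-degree(E)=0, level(E)=3, enqueue
  process E: level=3
    E->C: in-degree(C)=0, level(C)=4, enqueue
  process C: level=4
All levels: A:0, B:2, C:4, D:1, E:3
level(D) = 1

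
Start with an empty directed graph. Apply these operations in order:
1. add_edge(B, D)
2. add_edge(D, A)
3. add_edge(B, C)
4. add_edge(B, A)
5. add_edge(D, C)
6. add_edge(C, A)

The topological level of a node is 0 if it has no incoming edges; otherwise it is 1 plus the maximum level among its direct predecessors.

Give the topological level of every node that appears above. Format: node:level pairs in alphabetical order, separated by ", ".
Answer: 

Answer: A:3, B:0, C:2, D:1

Derivation:
Op 1: add_edge(B, D). Edges now: 1
Op 2: add_edge(D, A). Edges now: 2
Op 3: add_edge(B, C). Edges now: 3
Op 4: add_edge(B, A). Edges now: 4
Op 5: add_edge(D, C). Edges now: 5
Op 6: add_edge(C, A). Edges now: 6
Compute levels (Kahn BFS):
  sources (in-degree 0): B
  process B: level=0
    B->A: in-degree(A)=2, level(A)>=1
    B->C: in-degree(C)=1, level(C)>=1
    B->D: in-degree(D)=0, level(D)=1, enqueue
  process D: level=1
    D->A: in-degree(A)=1, level(A)>=2
    D->C: in-degree(C)=0, level(C)=2, enqueue
  process C: level=2
    C->A: in-degree(A)=0, level(A)=3, enqueue
  process A: level=3
All levels: A:3, B:0, C:2, D:1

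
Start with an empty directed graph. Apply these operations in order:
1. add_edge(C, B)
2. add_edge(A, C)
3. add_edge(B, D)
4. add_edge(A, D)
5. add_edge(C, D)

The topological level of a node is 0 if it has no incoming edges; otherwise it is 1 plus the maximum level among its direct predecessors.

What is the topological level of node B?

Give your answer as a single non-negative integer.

Op 1: add_edge(C, B). Edges now: 1
Op 2: add_edge(A, C). Edges now: 2
Op 3: add_edge(B, D). Edges now: 3
Op 4: add_edge(A, D). Edges now: 4
Op 5: add_edge(C, D). Edges now: 5
Compute levels (Kahn BFS):
  sources (in-degree 0): A
  process A: level=0
    A->C: in-degree(C)=0, level(C)=1, enqueue
    A->D: in-degree(D)=2, level(D)>=1
  process C: level=1
    C->B: in-degree(B)=0, level(B)=2, enqueue
    C->D: in-degree(D)=1, level(D)>=2
  process B: level=2
    B->D: in-degree(D)=0, level(D)=3, enqueue
  process D: level=3
All levels: A:0, B:2, C:1, D:3
level(B) = 2

Answer: 2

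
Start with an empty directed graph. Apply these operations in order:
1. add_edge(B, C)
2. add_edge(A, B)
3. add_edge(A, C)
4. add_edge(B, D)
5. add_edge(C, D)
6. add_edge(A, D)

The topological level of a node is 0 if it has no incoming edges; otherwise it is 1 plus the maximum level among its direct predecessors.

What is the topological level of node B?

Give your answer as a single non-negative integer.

Op 1: add_edge(B, C). Edges now: 1
Op 2: add_edge(A, B). Edges now: 2
Op 3: add_edge(A, C). Edges now: 3
Op 4: add_edge(B, D). Edges now: 4
Op 5: add_edge(C, D). Edges now: 5
Op 6: add_edge(A, D). Edges now: 6
Compute levels (Kahn BFS):
  sources (in-degree 0): A
  process A: level=0
    A->B: in-degree(B)=0, level(B)=1, enqueue
    A->C: in-degree(C)=1, level(C)>=1
    A->D: in-degree(D)=2, level(D)>=1
  process B: level=1
    B->C: in-degree(C)=0, level(C)=2, enqueue
    B->D: in-degree(D)=1, level(D)>=2
  process C: level=2
    C->D: in-degree(D)=0, level(D)=3, enqueue
  process D: level=3
All levels: A:0, B:1, C:2, D:3
level(B) = 1

Answer: 1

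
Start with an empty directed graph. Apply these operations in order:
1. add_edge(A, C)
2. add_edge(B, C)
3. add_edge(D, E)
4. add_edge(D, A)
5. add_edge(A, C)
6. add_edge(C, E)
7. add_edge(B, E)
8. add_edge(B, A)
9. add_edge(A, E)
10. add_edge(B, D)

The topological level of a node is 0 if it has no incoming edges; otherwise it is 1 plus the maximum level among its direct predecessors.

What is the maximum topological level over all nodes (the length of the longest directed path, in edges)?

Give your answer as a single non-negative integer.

Op 1: add_edge(A, C). Edges now: 1
Op 2: add_edge(B, C). Edges now: 2
Op 3: add_edge(D, E). Edges now: 3
Op 4: add_edge(D, A). Edges now: 4
Op 5: add_edge(A, C) (duplicate, no change). Edges now: 4
Op 6: add_edge(C, E). Edges now: 5
Op 7: add_edge(B, E). Edges now: 6
Op 8: add_edge(B, A). Edges now: 7
Op 9: add_edge(A, E). Edges now: 8
Op 10: add_edge(B, D). Edges now: 9
Compute levels (Kahn BFS):
  sources (in-degree 0): B
  process B: level=0
    B->A: in-degree(A)=1, level(A)>=1
    B->C: in-degree(C)=1, level(C)>=1
    B->D: in-degree(D)=0, level(D)=1, enqueue
    B->E: in-degree(E)=3, level(E)>=1
  process D: level=1
    D->A: in-degree(A)=0, level(A)=2, enqueue
    D->E: in-degree(E)=2, level(E)>=2
  process A: level=2
    A->C: in-degree(C)=0, level(C)=3, enqueue
    A->E: in-degree(E)=1, level(E)>=3
  process C: level=3
    C->E: in-degree(E)=0, level(E)=4, enqueue
  process E: level=4
All levels: A:2, B:0, C:3, D:1, E:4
max level = 4

Answer: 4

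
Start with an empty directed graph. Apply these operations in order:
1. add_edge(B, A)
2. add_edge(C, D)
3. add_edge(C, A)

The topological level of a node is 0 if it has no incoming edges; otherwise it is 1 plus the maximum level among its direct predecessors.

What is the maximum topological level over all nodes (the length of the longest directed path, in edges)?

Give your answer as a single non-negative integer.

Op 1: add_edge(B, A). Edges now: 1
Op 2: add_edge(C, D). Edges now: 2
Op 3: add_edge(C, A). Edges now: 3
Compute levels (Kahn BFS):
  sources (in-degree 0): B, C
  process B: level=0
    B->A: in-degree(A)=1, level(A)>=1
  process C: level=0
    C->A: in-degree(A)=0, level(A)=1, enqueue
    C->D: in-degree(D)=0, level(D)=1, enqueue
  process A: level=1
  process D: level=1
All levels: A:1, B:0, C:0, D:1
max level = 1

Answer: 1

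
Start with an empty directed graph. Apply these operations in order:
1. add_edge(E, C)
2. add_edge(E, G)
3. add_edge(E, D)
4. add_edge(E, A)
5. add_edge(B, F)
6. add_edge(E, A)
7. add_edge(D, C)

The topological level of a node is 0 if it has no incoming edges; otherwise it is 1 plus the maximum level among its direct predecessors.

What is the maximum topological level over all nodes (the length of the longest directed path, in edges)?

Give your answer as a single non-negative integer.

Op 1: add_edge(E, C). Edges now: 1
Op 2: add_edge(E, G). Edges now: 2
Op 3: add_edge(E, D). Edges now: 3
Op 4: add_edge(E, A). Edges now: 4
Op 5: add_edge(B, F). Edges now: 5
Op 6: add_edge(E, A) (duplicate, no change). Edges now: 5
Op 7: add_edge(D, C). Edges now: 6
Compute levels (Kahn BFS):
  sources (in-degree 0): B, E
  process B: level=0
    B->F: in-degree(F)=0, level(F)=1, enqueue
  process E: level=0
    E->A: in-degree(A)=0, level(A)=1, enqueue
    E->C: in-degree(C)=1, level(C)>=1
    E->D: in-degree(D)=0, level(D)=1, enqueue
    E->G: in-degree(G)=0, level(G)=1, enqueue
  process F: level=1
  process A: level=1
  process D: level=1
    D->C: in-degree(C)=0, level(C)=2, enqueue
  process G: level=1
  process C: level=2
All levels: A:1, B:0, C:2, D:1, E:0, F:1, G:1
max level = 2

Answer: 2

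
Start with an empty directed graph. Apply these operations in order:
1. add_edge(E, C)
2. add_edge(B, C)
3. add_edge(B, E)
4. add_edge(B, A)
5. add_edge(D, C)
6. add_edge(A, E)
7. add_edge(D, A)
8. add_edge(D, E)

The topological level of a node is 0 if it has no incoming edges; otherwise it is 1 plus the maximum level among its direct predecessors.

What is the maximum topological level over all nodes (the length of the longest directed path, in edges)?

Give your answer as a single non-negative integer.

Op 1: add_edge(E, C). Edges now: 1
Op 2: add_edge(B, C). Edges now: 2
Op 3: add_edge(B, E). Edges now: 3
Op 4: add_edge(B, A). Edges now: 4
Op 5: add_edge(D, C). Edges now: 5
Op 6: add_edge(A, E). Edges now: 6
Op 7: add_edge(D, A). Edges now: 7
Op 8: add_edge(D, E). Edges now: 8
Compute levels (Kahn BFS):
  sources (in-degree 0): B, D
  process B: level=0
    B->A: in-degree(A)=1, level(A)>=1
    B->C: in-degree(C)=2, level(C)>=1
    B->E: in-degree(E)=2, level(E)>=1
  process D: level=0
    D->A: in-degree(A)=0, level(A)=1, enqueue
    D->C: in-degree(C)=1, level(C)>=1
    D->E: in-degree(E)=1, level(E)>=1
  process A: level=1
    A->E: in-degree(E)=0, level(E)=2, enqueue
  process E: level=2
    E->C: in-degree(C)=0, level(C)=3, enqueue
  process C: level=3
All levels: A:1, B:0, C:3, D:0, E:2
max level = 3

Answer: 3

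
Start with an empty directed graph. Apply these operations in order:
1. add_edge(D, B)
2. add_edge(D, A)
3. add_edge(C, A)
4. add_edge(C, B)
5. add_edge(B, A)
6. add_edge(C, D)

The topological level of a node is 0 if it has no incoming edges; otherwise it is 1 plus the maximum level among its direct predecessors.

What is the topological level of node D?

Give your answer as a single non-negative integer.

Op 1: add_edge(D, B). Edges now: 1
Op 2: add_edge(D, A). Edges now: 2
Op 3: add_edge(C, A). Edges now: 3
Op 4: add_edge(C, B). Edges now: 4
Op 5: add_edge(B, A). Edges now: 5
Op 6: add_edge(C, D). Edges now: 6
Compute levels (Kahn BFS):
  sources (in-degree 0): C
  process C: level=0
    C->A: in-degree(A)=2, level(A)>=1
    C->B: in-degree(B)=1, level(B)>=1
    C->D: in-degree(D)=0, level(D)=1, enqueue
  process D: level=1
    D->A: in-degree(A)=1, level(A)>=2
    D->B: in-degree(B)=0, level(B)=2, enqueue
  process B: level=2
    B->A: in-degree(A)=0, level(A)=3, enqueue
  process A: level=3
All levels: A:3, B:2, C:0, D:1
level(D) = 1

Answer: 1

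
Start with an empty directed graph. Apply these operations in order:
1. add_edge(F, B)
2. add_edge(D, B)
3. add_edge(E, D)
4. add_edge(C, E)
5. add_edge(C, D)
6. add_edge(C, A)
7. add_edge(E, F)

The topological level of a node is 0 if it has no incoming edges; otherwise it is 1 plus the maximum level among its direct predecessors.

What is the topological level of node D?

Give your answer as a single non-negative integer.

Op 1: add_edge(F, B). Edges now: 1
Op 2: add_edge(D, B). Edges now: 2
Op 3: add_edge(E, D). Edges now: 3
Op 4: add_edge(C, E). Edges now: 4
Op 5: add_edge(C, D). Edges now: 5
Op 6: add_edge(C, A). Edges now: 6
Op 7: add_edge(E, F). Edges now: 7
Compute levels (Kahn BFS):
  sources (in-degree 0): C
  process C: level=0
    C->A: in-degree(A)=0, level(A)=1, enqueue
    C->D: in-degree(D)=1, level(D)>=1
    C->E: in-degree(E)=0, level(E)=1, enqueue
  process A: level=1
  process E: level=1
    E->D: in-degree(D)=0, level(D)=2, enqueue
    E->F: in-degree(F)=0, level(F)=2, enqueue
  process D: level=2
    D->B: in-degree(B)=1, level(B)>=3
  process F: level=2
    F->B: in-degree(B)=0, level(B)=3, enqueue
  process B: level=3
All levels: A:1, B:3, C:0, D:2, E:1, F:2
level(D) = 2

Answer: 2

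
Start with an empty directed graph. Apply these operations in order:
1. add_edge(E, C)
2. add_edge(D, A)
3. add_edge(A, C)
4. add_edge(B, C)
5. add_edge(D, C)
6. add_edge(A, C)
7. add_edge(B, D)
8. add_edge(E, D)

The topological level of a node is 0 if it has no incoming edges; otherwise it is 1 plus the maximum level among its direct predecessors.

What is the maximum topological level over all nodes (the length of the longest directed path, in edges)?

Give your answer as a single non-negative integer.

Answer: 3

Derivation:
Op 1: add_edge(E, C). Edges now: 1
Op 2: add_edge(D, A). Edges now: 2
Op 3: add_edge(A, C). Edges now: 3
Op 4: add_edge(B, C). Edges now: 4
Op 5: add_edge(D, C). Edges now: 5
Op 6: add_edge(A, C) (duplicate, no change). Edges now: 5
Op 7: add_edge(B, D). Edges now: 6
Op 8: add_edge(E, D). Edges now: 7
Compute levels (Kahn BFS):
  sources (in-degree 0): B, E
  process B: level=0
    B->C: in-degree(C)=3, level(C)>=1
    B->D: in-degree(D)=1, level(D)>=1
  process E: level=0
    E->C: in-degree(C)=2, level(C)>=1
    E->D: in-degree(D)=0, level(D)=1, enqueue
  process D: level=1
    D->A: in-degree(A)=0, level(A)=2, enqueue
    D->C: in-degree(C)=1, level(C)>=2
  process A: level=2
    A->C: in-degree(C)=0, level(C)=3, enqueue
  process C: level=3
All levels: A:2, B:0, C:3, D:1, E:0
max level = 3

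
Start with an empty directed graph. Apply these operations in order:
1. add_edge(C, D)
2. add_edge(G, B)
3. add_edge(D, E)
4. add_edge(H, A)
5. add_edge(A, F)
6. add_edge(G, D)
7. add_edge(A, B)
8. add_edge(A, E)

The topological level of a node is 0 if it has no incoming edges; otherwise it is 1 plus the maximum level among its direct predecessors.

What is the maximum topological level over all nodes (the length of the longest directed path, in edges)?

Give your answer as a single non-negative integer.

Op 1: add_edge(C, D). Edges now: 1
Op 2: add_edge(G, B). Edges now: 2
Op 3: add_edge(D, E). Edges now: 3
Op 4: add_edge(H, A). Edges now: 4
Op 5: add_edge(A, F). Edges now: 5
Op 6: add_edge(G, D). Edges now: 6
Op 7: add_edge(A, B). Edges now: 7
Op 8: add_edge(A, E). Edges now: 8
Compute levels (Kahn BFS):
  sources (in-degree 0): C, G, H
  process C: level=0
    C->D: in-degree(D)=1, level(D)>=1
  process G: level=0
    G->B: in-degree(B)=1, level(B)>=1
    G->D: in-degree(D)=0, level(D)=1, enqueue
  process H: level=0
    H->A: in-degree(A)=0, level(A)=1, enqueue
  process D: level=1
    D->E: in-degree(E)=1, level(E)>=2
  process A: level=1
    A->B: in-degree(B)=0, level(B)=2, enqueue
    A->E: in-degree(E)=0, level(E)=2, enqueue
    A->F: in-degree(F)=0, level(F)=2, enqueue
  process B: level=2
  process E: level=2
  process F: level=2
All levels: A:1, B:2, C:0, D:1, E:2, F:2, G:0, H:0
max level = 2

Answer: 2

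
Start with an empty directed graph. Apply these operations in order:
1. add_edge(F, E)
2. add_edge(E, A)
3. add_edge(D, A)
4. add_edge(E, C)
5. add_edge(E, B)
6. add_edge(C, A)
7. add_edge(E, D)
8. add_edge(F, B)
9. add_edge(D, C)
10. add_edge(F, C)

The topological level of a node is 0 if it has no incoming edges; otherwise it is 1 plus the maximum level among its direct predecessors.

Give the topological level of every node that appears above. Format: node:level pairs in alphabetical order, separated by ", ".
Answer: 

Op 1: add_edge(F, E). Edges now: 1
Op 2: add_edge(E, A). Edges now: 2
Op 3: add_edge(D, A). Edges now: 3
Op 4: add_edge(E, C). Edges now: 4
Op 5: add_edge(E, B). Edges now: 5
Op 6: add_edge(C, A). Edges now: 6
Op 7: add_edge(E, D). Edges now: 7
Op 8: add_edge(F, B). Edges now: 8
Op 9: add_edge(D, C). Edges now: 9
Op 10: add_edge(F, C). Edges now: 10
Compute levels (Kahn BFS):
  sources (in-degree 0): F
  process F: level=0
    F->B: in-degree(B)=1, level(B)>=1
    F->C: in-degree(C)=2, level(C)>=1
    F->E: in-degree(E)=0, level(E)=1, enqueue
  process E: level=1
    E->A: in-degree(A)=2, level(A)>=2
    E->B: in-degree(B)=0, level(B)=2, enqueue
    E->C: in-degree(C)=1, level(C)>=2
    E->D: in-degree(D)=0, level(D)=2, enqueue
  process B: level=2
  process D: level=2
    D->A: in-degree(A)=1, level(A)>=3
    D->C: in-degree(C)=0, level(C)=3, enqueue
  process C: level=3
    C->A: in-degree(A)=0, level(A)=4, enqueue
  process A: level=4
All levels: A:4, B:2, C:3, D:2, E:1, F:0

Answer: A:4, B:2, C:3, D:2, E:1, F:0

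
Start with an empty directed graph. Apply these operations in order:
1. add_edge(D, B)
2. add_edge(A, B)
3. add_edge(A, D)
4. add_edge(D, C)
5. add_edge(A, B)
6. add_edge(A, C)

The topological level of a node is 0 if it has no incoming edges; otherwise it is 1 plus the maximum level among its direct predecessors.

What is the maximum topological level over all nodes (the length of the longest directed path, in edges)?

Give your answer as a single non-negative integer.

Op 1: add_edge(D, B). Edges now: 1
Op 2: add_edge(A, B). Edges now: 2
Op 3: add_edge(A, D). Edges now: 3
Op 4: add_edge(D, C). Edges now: 4
Op 5: add_edge(A, B) (duplicate, no change). Edges now: 4
Op 6: add_edge(A, C). Edges now: 5
Compute levels (Kahn BFS):
  sources (in-degree 0): A
  process A: level=0
    A->B: in-degree(B)=1, level(B)>=1
    A->C: in-degree(C)=1, level(C)>=1
    A->D: in-degree(D)=0, level(D)=1, enqueue
  process D: level=1
    D->B: in-degree(B)=0, level(B)=2, enqueue
    D->C: in-degree(C)=0, level(C)=2, enqueue
  process B: level=2
  process C: level=2
All levels: A:0, B:2, C:2, D:1
max level = 2

Answer: 2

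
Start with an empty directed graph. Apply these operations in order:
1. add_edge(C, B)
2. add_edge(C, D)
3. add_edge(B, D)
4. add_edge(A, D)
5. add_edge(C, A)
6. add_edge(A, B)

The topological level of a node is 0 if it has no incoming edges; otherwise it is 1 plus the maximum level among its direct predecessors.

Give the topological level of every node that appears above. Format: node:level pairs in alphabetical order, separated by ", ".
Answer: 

Answer: A:1, B:2, C:0, D:3

Derivation:
Op 1: add_edge(C, B). Edges now: 1
Op 2: add_edge(C, D). Edges now: 2
Op 3: add_edge(B, D). Edges now: 3
Op 4: add_edge(A, D). Edges now: 4
Op 5: add_edge(C, A). Edges now: 5
Op 6: add_edge(A, B). Edges now: 6
Compute levels (Kahn BFS):
  sources (in-degree 0): C
  process C: level=0
    C->A: in-degree(A)=0, level(A)=1, enqueue
    C->B: in-degree(B)=1, level(B)>=1
    C->D: in-degree(D)=2, level(D)>=1
  process A: level=1
    A->B: in-degree(B)=0, level(B)=2, enqueue
    A->D: in-degree(D)=1, level(D)>=2
  process B: level=2
    B->D: in-degree(D)=0, level(D)=3, enqueue
  process D: level=3
All levels: A:1, B:2, C:0, D:3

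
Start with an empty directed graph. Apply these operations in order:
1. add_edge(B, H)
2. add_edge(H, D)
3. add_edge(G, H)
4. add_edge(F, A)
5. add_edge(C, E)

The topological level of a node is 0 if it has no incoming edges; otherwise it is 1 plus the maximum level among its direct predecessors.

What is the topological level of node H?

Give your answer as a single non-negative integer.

Op 1: add_edge(B, H). Edges now: 1
Op 2: add_edge(H, D). Edges now: 2
Op 3: add_edge(G, H). Edges now: 3
Op 4: add_edge(F, A). Edges now: 4
Op 5: add_edge(C, E). Edges now: 5
Compute levels (Kahn BFS):
  sources (in-degree 0): B, C, F, G
  process B: level=0
    B->H: in-degree(H)=1, level(H)>=1
  process C: level=0
    C->E: in-degree(E)=0, level(E)=1, enqueue
  process F: level=0
    F->A: in-degree(A)=0, level(A)=1, enqueue
  process G: level=0
    G->H: in-degree(H)=0, level(H)=1, enqueue
  process E: level=1
  process A: level=1
  process H: level=1
    H->D: in-degree(D)=0, level(D)=2, enqueue
  process D: level=2
All levels: A:1, B:0, C:0, D:2, E:1, F:0, G:0, H:1
level(H) = 1

Answer: 1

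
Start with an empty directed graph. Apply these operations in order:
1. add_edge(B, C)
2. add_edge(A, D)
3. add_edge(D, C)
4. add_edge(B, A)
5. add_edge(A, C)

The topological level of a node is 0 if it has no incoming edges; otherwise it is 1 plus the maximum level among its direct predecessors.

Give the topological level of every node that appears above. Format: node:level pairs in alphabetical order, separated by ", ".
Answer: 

Answer: A:1, B:0, C:3, D:2

Derivation:
Op 1: add_edge(B, C). Edges now: 1
Op 2: add_edge(A, D). Edges now: 2
Op 3: add_edge(D, C). Edges now: 3
Op 4: add_edge(B, A). Edges now: 4
Op 5: add_edge(A, C). Edges now: 5
Compute levels (Kahn BFS):
  sources (in-degree 0): B
  process B: level=0
    B->A: in-degree(A)=0, level(A)=1, enqueue
    B->C: in-degree(C)=2, level(C)>=1
  process A: level=1
    A->C: in-degree(C)=1, level(C)>=2
    A->D: in-degree(D)=0, level(D)=2, enqueue
  process D: level=2
    D->C: in-degree(C)=0, level(C)=3, enqueue
  process C: level=3
All levels: A:1, B:0, C:3, D:2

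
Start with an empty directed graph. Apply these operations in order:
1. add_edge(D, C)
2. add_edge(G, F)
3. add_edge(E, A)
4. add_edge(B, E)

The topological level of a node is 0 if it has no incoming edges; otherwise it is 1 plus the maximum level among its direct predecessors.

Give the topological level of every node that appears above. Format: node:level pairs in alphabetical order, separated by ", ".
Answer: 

Op 1: add_edge(D, C). Edges now: 1
Op 2: add_edge(G, F). Edges now: 2
Op 3: add_edge(E, A). Edges now: 3
Op 4: add_edge(B, E). Edges now: 4
Compute levels (Kahn BFS):
  sources (in-degree 0): B, D, G
  process B: level=0
    B->E: in-degree(E)=0, level(E)=1, enqueue
  process D: level=0
    D->C: in-degree(C)=0, level(C)=1, enqueue
  process G: level=0
    G->F: in-degree(F)=0, level(F)=1, enqueue
  process E: level=1
    E->A: in-degree(A)=0, level(A)=2, enqueue
  process C: level=1
  process F: level=1
  process A: level=2
All levels: A:2, B:0, C:1, D:0, E:1, F:1, G:0

Answer: A:2, B:0, C:1, D:0, E:1, F:1, G:0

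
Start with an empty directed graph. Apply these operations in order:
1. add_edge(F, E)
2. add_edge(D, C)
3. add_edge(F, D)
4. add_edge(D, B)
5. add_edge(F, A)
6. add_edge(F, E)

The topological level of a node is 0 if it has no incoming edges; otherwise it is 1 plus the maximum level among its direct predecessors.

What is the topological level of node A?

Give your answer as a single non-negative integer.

Op 1: add_edge(F, E). Edges now: 1
Op 2: add_edge(D, C). Edges now: 2
Op 3: add_edge(F, D). Edges now: 3
Op 4: add_edge(D, B). Edges now: 4
Op 5: add_edge(F, A). Edges now: 5
Op 6: add_edge(F, E) (duplicate, no change). Edges now: 5
Compute levels (Kahn BFS):
  sources (in-degree 0): F
  process F: level=0
    F->A: in-degree(A)=0, level(A)=1, enqueue
    F->D: in-degree(D)=0, level(D)=1, enqueue
    F->E: in-degree(E)=0, level(E)=1, enqueue
  process A: level=1
  process D: level=1
    D->B: in-degree(B)=0, level(B)=2, enqueue
    D->C: in-degree(C)=0, level(C)=2, enqueue
  process E: level=1
  process B: level=2
  process C: level=2
All levels: A:1, B:2, C:2, D:1, E:1, F:0
level(A) = 1

Answer: 1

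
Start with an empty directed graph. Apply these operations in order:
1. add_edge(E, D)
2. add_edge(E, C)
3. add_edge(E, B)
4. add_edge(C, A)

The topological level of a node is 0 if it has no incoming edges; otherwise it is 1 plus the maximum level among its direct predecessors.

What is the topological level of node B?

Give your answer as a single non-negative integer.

Answer: 1

Derivation:
Op 1: add_edge(E, D). Edges now: 1
Op 2: add_edge(E, C). Edges now: 2
Op 3: add_edge(E, B). Edges now: 3
Op 4: add_edge(C, A). Edges now: 4
Compute levels (Kahn BFS):
  sources (in-degree 0): E
  process E: level=0
    E->B: in-degree(B)=0, level(B)=1, enqueue
    E->C: in-degree(C)=0, level(C)=1, enqueue
    E->D: in-degree(D)=0, level(D)=1, enqueue
  process B: level=1
  process C: level=1
    C->A: in-degree(A)=0, level(A)=2, enqueue
  process D: level=1
  process A: level=2
All levels: A:2, B:1, C:1, D:1, E:0
level(B) = 1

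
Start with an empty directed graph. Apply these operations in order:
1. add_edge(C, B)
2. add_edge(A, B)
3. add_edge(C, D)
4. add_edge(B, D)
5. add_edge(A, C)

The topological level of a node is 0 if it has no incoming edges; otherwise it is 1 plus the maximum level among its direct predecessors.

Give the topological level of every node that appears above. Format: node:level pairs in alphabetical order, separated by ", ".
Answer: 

Answer: A:0, B:2, C:1, D:3

Derivation:
Op 1: add_edge(C, B). Edges now: 1
Op 2: add_edge(A, B). Edges now: 2
Op 3: add_edge(C, D). Edges now: 3
Op 4: add_edge(B, D). Edges now: 4
Op 5: add_edge(A, C). Edges now: 5
Compute levels (Kahn BFS):
  sources (in-degree 0): A
  process A: level=0
    A->B: in-degree(B)=1, level(B)>=1
    A->C: in-degree(C)=0, level(C)=1, enqueue
  process C: level=1
    C->B: in-degree(B)=0, level(B)=2, enqueue
    C->D: in-degree(D)=1, level(D)>=2
  process B: level=2
    B->D: in-degree(D)=0, level(D)=3, enqueue
  process D: level=3
All levels: A:0, B:2, C:1, D:3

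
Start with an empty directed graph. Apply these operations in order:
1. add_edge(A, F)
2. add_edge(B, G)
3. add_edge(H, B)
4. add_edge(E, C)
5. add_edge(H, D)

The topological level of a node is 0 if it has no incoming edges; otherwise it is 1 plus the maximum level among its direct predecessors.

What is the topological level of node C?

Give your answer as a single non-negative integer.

Op 1: add_edge(A, F). Edges now: 1
Op 2: add_edge(B, G). Edges now: 2
Op 3: add_edge(H, B). Edges now: 3
Op 4: add_edge(E, C). Edges now: 4
Op 5: add_edge(H, D). Edges now: 5
Compute levels (Kahn BFS):
  sources (in-degree 0): A, E, H
  process A: level=0
    A->F: in-degree(F)=0, level(F)=1, enqueue
  process E: level=0
    E->C: in-degree(C)=0, level(C)=1, enqueue
  process H: level=0
    H->B: in-degree(B)=0, level(B)=1, enqueue
    H->D: in-degree(D)=0, level(D)=1, enqueue
  process F: level=1
  process C: level=1
  process B: level=1
    B->G: in-degree(G)=0, level(G)=2, enqueue
  process D: level=1
  process G: level=2
All levels: A:0, B:1, C:1, D:1, E:0, F:1, G:2, H:0
level(C) = 1

Answer: 1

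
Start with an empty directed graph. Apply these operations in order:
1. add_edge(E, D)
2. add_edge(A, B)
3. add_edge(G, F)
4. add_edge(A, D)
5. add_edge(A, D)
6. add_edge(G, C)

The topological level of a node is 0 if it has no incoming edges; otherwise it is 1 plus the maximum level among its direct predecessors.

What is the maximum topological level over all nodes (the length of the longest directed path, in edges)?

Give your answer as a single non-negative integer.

Op 1: add_edge(E, D). Edges now: 1
Op 2: add_edge(A, B). Edges now: 2
Op 3: add_edge(G, F). Edges now: 3
Op 4: add_edge(A, D). Edges now: 4
Op 5: add_edge(A, D) (duplicate, no change). Edges now: 4
Op 6: add_edge(G, C). Edges now: 5
Compute levels (Kahn BFS):
  sources (in-degree 0): A, E, G
  process A: level=0
    A->B: in-degree(B)=0, level(B)=1, enqueue
    A->D: in-degree(D)=1, level(D)>=1
  process E: level=0
    E->D: in-degree(D)=0, level(D)=1, enqueue
  process G: level=0
    G->C: in-degree(C)=0, level(C)=1, enqueue
    G->F: in-degree(F)=0, level(F)=1, enqueue
  process B: level=1
  process D: level=1
  process C: level=1
  process F: level=1
All levels: A:0, B:1, C:1, D:1, E:0, F:1, G:0
max level = 1

Answer: 1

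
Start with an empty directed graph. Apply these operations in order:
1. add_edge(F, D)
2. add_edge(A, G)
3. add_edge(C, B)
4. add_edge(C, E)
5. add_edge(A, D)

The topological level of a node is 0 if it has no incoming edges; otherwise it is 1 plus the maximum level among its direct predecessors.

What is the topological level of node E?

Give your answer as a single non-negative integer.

Answer: 1

Derivation:
Op 1: add_edge(F, D). Edges now: 1
Op 2: add_edge(A, G). Edges now: 2
Op 3: add_edge(C, B). Edges now: 3
Op 4: add_edge(C, E). Edges now: 4
Op 5: add_edge(A, D). Edges now: 5
Compute levels (Kahn BFS):
  sources (in-degree 0): A, C, F
  process A: level=0
    A->D: in-degree(D)=1, level(D)>=1
    A->G: in-degree(G)=0, level(G)=1, enqueue
  process C: level=0
    C->B: in-degree(B)=0, level(B)=1, enqueue
    C->E: in-degree(E)=0, level(E)=1, enqueue
  process F: level=0
    F->D: in-degree(D)=0, level(D)=1, enqueue
  process G: level=1
  process B: level=1
  process E: level=1
  process D: level=1
All levels: A:0, B:1, C:0, D:1, E:1, F:0, G:1
level(E) = 1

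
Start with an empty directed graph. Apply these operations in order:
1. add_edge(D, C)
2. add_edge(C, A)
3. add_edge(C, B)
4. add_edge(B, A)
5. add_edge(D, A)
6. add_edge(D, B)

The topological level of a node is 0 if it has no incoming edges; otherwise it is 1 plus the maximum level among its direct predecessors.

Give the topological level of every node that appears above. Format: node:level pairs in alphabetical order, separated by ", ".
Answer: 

Answer: A:3, B:2, C:1, D:0

Derivation:
Op 1: add_edge(D, C). Edges now: 1
Op 2: add_edge(C, A). Edges now: 2
Op 3: add_edge(C, B). Edges now: 3
Op 4: add_edge(B, A). Edges now: 4
Op 5: add_edge(D, A). Edges now: 5
Op 6: add_edge(D, B). Edges now: 6
Compute levels (Kahn BFS):
  sources (in-degree 0): D
  process D: level=0
    D->A: in-degree(A)=2, level(A)>=1
    D->B: in-degree(B)=1, level(B)>=1
    D->C: in-degree(C)=0, level(C)=1, enqueue
  process C: level=1
    C->A: in-degree(A)=1, level(A)>=2
    C->B: in-degree(B)=0, level(B)=2, enqueue
  process B: level=2
    B->A: in-degree(A)=0, level(A)=3, enqueue
  process A: level=3
All levels: A:3, B:2, C:1, D:0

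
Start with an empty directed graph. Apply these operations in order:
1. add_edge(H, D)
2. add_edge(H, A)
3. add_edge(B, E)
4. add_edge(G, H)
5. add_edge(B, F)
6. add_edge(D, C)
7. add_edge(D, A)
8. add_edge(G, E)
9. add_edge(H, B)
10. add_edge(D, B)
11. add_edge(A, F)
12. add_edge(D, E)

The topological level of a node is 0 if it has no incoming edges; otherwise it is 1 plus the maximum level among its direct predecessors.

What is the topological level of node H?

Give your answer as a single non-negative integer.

Op 1: add_edge(H, D). Edges now: 1
Op 2: add_edge(H, A). Edges now: 2
Op 3: add_edge(B, E). Edges now: 3
Op 4: add_edge(G, H). Edges now: 4
Op 5: add_edge(B, F). Edges now: 5
Op 6: add_edge(D, C). Edges now: 6
Op 7: add_edge(D, A). Edges now: 7
Op 8: add_edge(G, E). Edges now: 8
Op 9: add_edge(H, B). Edges now: 9
Op 10: add_edge(D, B). Edges now: 10
Op 11: add_edge(A, F). Edges now: 11
Op 12: add_edge(D, E). Edges now: 12
Compute levels (Kahn BFS):
  sources (in-degree 0): G
  process G: level=0
    G->E: in-degree(E)=2, level(E)>=1
    G->H: in-degree(H)=0, level(H)=1, enqueue
  process H: level=1
    H->A: in-degree(A)=1, level(A)>=2
    H->B: in-degree(B)=1, level(B)>=2
    H->D: in-degree(D)=0, level(D)=2, enqueue
  process D: level=2
    D->A: in-degree(A)=0, level(A)=3, enqueue
    D->B: in-degree(B)=0, level(B)=3, enqueue
    D->C: in-degree(C)=0, level(C)=3, enqueue
    D->E: in-degree(E)=1, level(E)>=3
  process A: level=3
    A->F: in-degree(F)=1, level(F)>=4
  process B: level=3
    B->E: in-degree(E)=0, level(E)=4, enqueue
    B->F: in-degree(F)=0, level(F)=4, enqueue
  process C: level=3
  process E: level=4
  process F: level=4
All levels: A:3, B:3, C:3, D:2, E:4, F:4, G:0, H:1
level(H) = 1

Answer: 1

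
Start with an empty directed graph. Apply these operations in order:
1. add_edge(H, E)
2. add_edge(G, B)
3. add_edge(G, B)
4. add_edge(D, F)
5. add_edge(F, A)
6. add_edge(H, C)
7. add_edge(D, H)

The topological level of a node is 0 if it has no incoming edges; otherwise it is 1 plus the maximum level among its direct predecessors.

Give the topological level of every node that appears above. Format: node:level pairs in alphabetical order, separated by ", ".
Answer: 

Answer: A:2, B:1, C:2, D:0, E:2, F:1, G:0, H:1

Derivation:
Op 1: add_edge(H, E). Edges now: 1
Op 2: add_edge(G, B). Edges now: 2
Op 3: add_edge(G, B) (duplicate, no change). Edges now: 2
Op 4: add_edge(D, F). Edges now: 3
Op 5: add_edge(F, A). Edges now: 4
Op 6: add_edge(H, C). Edges now: 5
Op 7: add_edge(D, H). Edges now: 6
Compute levels (Kahn BFS):
  sources (in-degree 0): D, G
  process D: level=0
    D->F: in-degree(F)=0, level(F)=1, enqueue
    D->H: in-degree(H)=0, level(H)=1, enqueue
  process G: level=0
    G->B: in-degree(B)=0, level(B)=1, enqueue
  process F: level=1
    F->A: in-degree(A)=0, level(A)=2, enqueue
  process H: level=1
    H->C: in-degree(C)=0, level(C)=2, enqueue
    H->E: in-degree(E)=0, level(E)=2, enqueue
  process B: level=1
  process A: level=2
  process C: level=2
  process E: level=2
All levels: A:2, B:1, C:2, D:0, E:2, F:1, G:0, H:1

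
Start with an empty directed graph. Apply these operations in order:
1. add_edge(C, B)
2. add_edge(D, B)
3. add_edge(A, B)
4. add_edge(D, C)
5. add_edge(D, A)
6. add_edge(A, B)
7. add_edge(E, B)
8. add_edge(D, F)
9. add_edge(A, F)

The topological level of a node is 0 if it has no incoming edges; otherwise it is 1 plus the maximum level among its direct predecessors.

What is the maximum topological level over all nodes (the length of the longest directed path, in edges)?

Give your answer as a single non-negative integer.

Op 1: add_edge(C, B). Edges now: 1
Op 2: add_edge(D, B). Edges now: 2
Op 3: add_edge(A, B). Edges now: 3
Op 4: add_edge(D, C). Edges now: 4
Op 5: add_edge(D, A). Edges now: 5
Op 6: add_edge(A, B) (duplicate, no change). Edges now: 5
Op 7: add_edge(E, B). Edges now: 6
Op 8: add_edge(D, F). Edges now: 7
Op 9: add_edge(A, F). Edges now: 8
Compute levels (Kahn BFS):
  sources (in-degree 0): D, E
  process D: level=0
    D->A: in-degree(A)=0, level(A)=1, enqueue
    D->B: in-degree(B)=3, level(B)>=1
    D->C: in-degree(C)=0, level(C)=1, enqueue
    D->F: in-degree(F)=1, level(F)>=1
  process E: level=0
    E->B: in-degree(B)=2, level(B)>=1
  process A: level=1
    A->B: in-degree(B)=1, level(B)>=2
    A->F: in-degree(F)=0, level(F)=2, enqueue
  process C: level=1
    C->B: in-degree(B)=0, level(B)=2, enqueue
  process F: level=2
  process B: level=2
All levels: A:1, B:2, C:1, D:0, E:0, F:2
max level = 2

Answer: 2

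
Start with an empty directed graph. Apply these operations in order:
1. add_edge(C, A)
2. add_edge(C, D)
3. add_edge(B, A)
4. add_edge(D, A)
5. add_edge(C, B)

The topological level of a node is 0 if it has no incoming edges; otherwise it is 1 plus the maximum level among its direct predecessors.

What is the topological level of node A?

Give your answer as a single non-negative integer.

Op 1: add_edge(C, A). Edges now: 1
Op 2: add_edge(C, D). Edges now: 2
Op 3: add_edge(B, A). Edges now: 3
Op 4: add_edge(D, A). Edges now: 4
Op 5: add_edge(C, B). Edges now: 5
Compute levels (Kahn BFS):
  sources (in-degree 0): C
  process C: level=0
    C->A: in-degree(A)=2, level(A)>=1
    C->B: in-degree(B)=0, level(B)=1, enqueue
    C->D: in-degree(D)=0, level(D)=1, enqueue
  process B: level=1
    B->A: in-degree(A)=1, level(A)>=2
  process D: level=1
    D->A: in-degree(A)=0, level(A)=2, enqueue
  process A: level=2
All levels: A:2, B:1, C:0, D:1
level(A) = 2

Answer: 2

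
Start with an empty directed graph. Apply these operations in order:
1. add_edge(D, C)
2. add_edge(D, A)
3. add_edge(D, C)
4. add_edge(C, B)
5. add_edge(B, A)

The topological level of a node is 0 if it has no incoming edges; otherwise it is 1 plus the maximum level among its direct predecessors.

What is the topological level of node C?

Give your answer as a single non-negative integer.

Answer: 1

Derivation:
Op 1: add_edge(D, C). Edges now: 1
Op 2: add_edge(D, A). Edges now: 2
Op 3: add_edge(D, C) (duplicate, no change). Edges now: 2
Op 4: add_edge(C, B). Edges now: 3
Op 5: add_edge(B, A). Edges now: 4
Compute levels (Kahn BFS):
  sources (in-degree 0): D
  process D: level=0
    D->A: in-degree(A)=1, level(A)>=1
    D->C: in-degree(C)=0, level(C)=1, enqueue
  process C: level=1
    C->B: in-degree(B)=0, level(B)=2, enqueue
  process B: level=2
    B->A: in-degree(A)=0, level(A)=3, enqueue
  process A: level=3
All levels: A:3, B:2, C:1, D:0
level(C) = 1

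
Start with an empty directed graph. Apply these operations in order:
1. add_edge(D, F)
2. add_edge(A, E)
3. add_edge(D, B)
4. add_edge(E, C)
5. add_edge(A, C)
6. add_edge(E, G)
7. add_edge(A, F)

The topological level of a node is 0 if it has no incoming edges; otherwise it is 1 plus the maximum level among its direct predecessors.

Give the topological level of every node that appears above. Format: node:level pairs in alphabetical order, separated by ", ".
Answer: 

Answer: A:0, B:1, C:2, D:0, E:1, F:1, G:2

Derivation:
Op 1: add_edge(D, F). Edges now: 1
Op 2: add_edge(A, E). Edges now: 2
Op 3: add_edge(D, B). Edges now: 3
Op 4: add_edge(E, C). Edges now: 4
Op 5: add_edge(A, C). Edges now: 5
Op 6: add_edge(E, G). Edges now: 6
Op 7: add_edge(A, F). Edges now: 7
Compute levels (Kahn BFS):
  sources (in-degree 0): A, D
  process A: level=0
    A->C: in-degree(C)=1, level(C)>=1
    A->E: in-degree(E)=0, level(E)=1, enqueue
    A->F: in-degree(F)=1, level(F)>=1
  process D: level=0
    D->B: in-degree(B)=0, level(B)=1, enqueue
    D->F: in-degree(F)=0, level(F)=1, enqueue
  process E: level=1
    E->C: in-degree(C)=0, level(C)=2, enqueue
    E->G: in-degree(G)=0, level(G)=2, enqueue
  process B: level=1
  process F: level=1
  process C: level=2
  process G: level=2
All levels: A:0, B:1, C:2, D:0, E:1, F:1, G:2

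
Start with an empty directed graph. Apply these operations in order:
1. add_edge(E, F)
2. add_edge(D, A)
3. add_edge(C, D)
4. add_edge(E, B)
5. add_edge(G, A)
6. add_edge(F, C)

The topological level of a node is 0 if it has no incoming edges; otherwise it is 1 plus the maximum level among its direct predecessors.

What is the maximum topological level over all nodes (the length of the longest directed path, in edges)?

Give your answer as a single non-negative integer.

Answer: 4

Derivation:
Op 1: add_edge(E, F). Edges now: 1
Op 2: add_edge(D, A). Edges now: 2
Op 3: add_edge(C, D). Edges now: 3
Op 4: add_edge(E, B). Edges now: 4
Op 5: add_edge(G, A). Edges now: 5
Op 6: add_edge(F, C). Edges now: 6
Compute levels (Kahn BFS):
  sources (in-degree 0): E, G
  process E: level=0
    E->B: in-degree(B)=0, level(B)=1, enqueue
    E->F: in-degree(F)=0, level(F)=1, enqueue
  process G: level=0
    G->A: in-degree(A)=1, level(A)>=1
  process B: level=1
  process F: level=1
    F->C: in-degree(C)=0, level(C)=2, enqueue
  process C: level=2
    C->D: in-degree(D)=0, level(D)=3, enqueue
  process D: level=3
    D->A: in-degree(A)=0, level(A)=4, enqueue
  process A: level=4
All levels: A:4, B:1, C:2, D:3, E:0, F:1, G:0
max level = 4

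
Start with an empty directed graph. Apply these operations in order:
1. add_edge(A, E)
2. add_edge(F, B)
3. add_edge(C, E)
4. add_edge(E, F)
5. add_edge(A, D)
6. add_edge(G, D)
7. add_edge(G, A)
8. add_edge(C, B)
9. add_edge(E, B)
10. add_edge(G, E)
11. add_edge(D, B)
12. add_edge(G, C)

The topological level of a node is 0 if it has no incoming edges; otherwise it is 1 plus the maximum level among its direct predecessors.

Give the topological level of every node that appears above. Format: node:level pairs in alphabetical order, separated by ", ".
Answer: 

Op 1: add_edge(A, E). Edges now: 1
Op 2: add_edge(F, B). Edges now: 2
Op 3: add_edge(C, E). Edges now: 3
Op 4: add_edge(E, F). Edges now: 4
Op 5: add_edge(A, D). Edges now: 5
Op 6: add_edge(G, D). Edges now: 6
Op 7: add_edge(G, A). Edges now: 7
Op 8: add_edge(C, B). Edges now: 8
Op 9: add_edge(E, B). Edges now: 9
Op 10: add_edge(G, E). Edges now: 10
Op 11: add_edge(D, B). Edges now: 11
Op 12: add_edge(G, C). Edges now: 12
Compute levels (Kahn BFS):
  sources (in-degree 0): G
  process G: level=0
    G->A: in-degree(A)=0, level(A)=1, enqueue
    G->C: in-degree(C)=0, level(C)=1, enqueue
    G->D: in-degree(D)=1, level(D)>=1
    G->E: in-degree(E)=2, level(E)>=1
  process A: level=1
    A->D: in-degree(D)=0, level(D)=2, enqueue
    A->E: in-degree(E)=1, level(E)>=2
  process C: level=1
    C->B: in-degree(B)=3, level(B)>=2
    C->E: in-degree(E)=0, level(E)=2, enqueue
  process D: level=2
    D->B: in-degree(B)=2, level(B)>=3
  process E: level=2
    E->B: in-degree(B)=1, level(B)>=3
    E->F: in-degree(F)=0, level(F)=3, enqueue
  process F: level=3
    F->B: in-degree(B)=0, level(B)=4, enqueue
  process B: level=4
All levels: A:1, B:4, C:1, D:2, E:2, F:3, G:0

Answer: A:1, B:4, C:1, D:2, E:2, F:3, G:0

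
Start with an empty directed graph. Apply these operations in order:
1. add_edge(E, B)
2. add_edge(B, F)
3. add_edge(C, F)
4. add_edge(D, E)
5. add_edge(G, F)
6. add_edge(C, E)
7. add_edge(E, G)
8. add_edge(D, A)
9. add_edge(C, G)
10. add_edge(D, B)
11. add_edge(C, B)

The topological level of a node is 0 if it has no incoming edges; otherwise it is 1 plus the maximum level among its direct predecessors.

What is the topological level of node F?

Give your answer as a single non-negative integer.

Answer: 3

Derivation:
Op 1: add_edge(E, B). Edges now: 1
Op 2: add_edge(B, F). Edges now: 2
Op 3: add_edge(C, F). Edges now: 3
Op 4: add_edge(D, E). Edges now: 4
Op 5: add_edge(G, F). Edges now: 5
Op 6: add_edge(C, E). Edges now: 6
Op 7: add_edge(E, G). Edges now: 7
Op 8: add_edge(D, A). Edges now: 8
Op 9: add_edge(C, G). Edges now: 9
Op 10: add_edge(D, B). Edges now: 10
Op 11: add_edge(C, B). Edges now: 11
Compute levels (Kahn BFS):
  sources (in-degree 0): C, D
  process C: level=0
    C->B: in-degree(B)=2, level(B)>=1
    C->E: in-degree(E)=1, level(E)>=1
    C->F: in-degree(F)=2, level(F)>=1
    C->G: in-degree(G)=1, level(G)>=1
  process D: level=0
    D->A: in-degree(A)=0, level(A)=1, enqueue
    D->B: in-degree(B)=1, level(B)>=1
    D->E: in-degree(E)=0, level(E)=1, enqueue
  process A: level=1
  process E: level=1
    E->B: in-degree(B)=0, level(B)=2, enqueue
    E->G: in-degree(G)=0, level(G)=2, enqueue
  process B: level=2
    B->F: in-degree(F)=1, level(F)>=3
  process G: level=2
    G->F: in-degree(F)=0, level(F)=3, enqueue
  process F: level=3
All levels: A:1, B:2, C:0, D:0, E:1, F:3, G:2
level(F) = 3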